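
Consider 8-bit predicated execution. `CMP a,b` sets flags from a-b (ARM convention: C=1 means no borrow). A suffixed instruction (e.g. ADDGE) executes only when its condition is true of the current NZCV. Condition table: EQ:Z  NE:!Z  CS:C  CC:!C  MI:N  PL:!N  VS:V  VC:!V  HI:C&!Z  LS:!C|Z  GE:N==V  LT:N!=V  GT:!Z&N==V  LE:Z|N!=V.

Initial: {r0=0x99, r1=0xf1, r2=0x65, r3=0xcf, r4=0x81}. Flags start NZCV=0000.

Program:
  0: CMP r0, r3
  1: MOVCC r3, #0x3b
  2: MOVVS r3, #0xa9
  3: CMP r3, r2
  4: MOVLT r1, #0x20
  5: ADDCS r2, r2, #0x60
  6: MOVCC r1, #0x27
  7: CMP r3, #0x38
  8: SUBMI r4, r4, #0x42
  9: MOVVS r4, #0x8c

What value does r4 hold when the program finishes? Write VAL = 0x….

VAL = 0x81

0: ✓ CMP  NZCV=1000
1: ✓ MOVCC  r3←0x3b
2: · MOVVS
3: ✓ CMP  NZCV=1000
4: ✓ MOVLT  r1←0x20
5: · ADDCS
6: ✓ MOVCC  r1←0x27
7: ✓ CMP  NZCV=0010
8: · SUBMI
9: · MOVVS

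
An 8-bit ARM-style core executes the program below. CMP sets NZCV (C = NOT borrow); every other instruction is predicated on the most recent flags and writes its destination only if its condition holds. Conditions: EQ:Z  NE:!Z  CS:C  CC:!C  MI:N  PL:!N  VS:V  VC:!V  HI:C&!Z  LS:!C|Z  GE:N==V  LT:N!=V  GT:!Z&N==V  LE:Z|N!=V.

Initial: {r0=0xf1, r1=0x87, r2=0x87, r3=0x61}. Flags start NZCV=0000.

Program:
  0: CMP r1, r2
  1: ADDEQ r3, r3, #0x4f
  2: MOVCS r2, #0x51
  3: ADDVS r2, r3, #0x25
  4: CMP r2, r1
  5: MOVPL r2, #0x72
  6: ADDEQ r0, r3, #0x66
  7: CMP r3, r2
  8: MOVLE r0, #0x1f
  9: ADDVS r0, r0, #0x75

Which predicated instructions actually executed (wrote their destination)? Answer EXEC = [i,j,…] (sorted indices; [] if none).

EXEC = [1,2,8,9]

0: ✓ CMP  NZCV=0110
1: ✓ ADDEQ  r3←0xb0
2: ✓ MOVCS  r2←0x51
3: · ADDVS
4: ✓ CMP  NZCV=1001
5: · MOVPL
6: · ADDEQ
7: ✓ CMP  NZCV=0011
8: ✓ MOVLE  r0←0x1f
9: ✓ ADDVS  r0←0x94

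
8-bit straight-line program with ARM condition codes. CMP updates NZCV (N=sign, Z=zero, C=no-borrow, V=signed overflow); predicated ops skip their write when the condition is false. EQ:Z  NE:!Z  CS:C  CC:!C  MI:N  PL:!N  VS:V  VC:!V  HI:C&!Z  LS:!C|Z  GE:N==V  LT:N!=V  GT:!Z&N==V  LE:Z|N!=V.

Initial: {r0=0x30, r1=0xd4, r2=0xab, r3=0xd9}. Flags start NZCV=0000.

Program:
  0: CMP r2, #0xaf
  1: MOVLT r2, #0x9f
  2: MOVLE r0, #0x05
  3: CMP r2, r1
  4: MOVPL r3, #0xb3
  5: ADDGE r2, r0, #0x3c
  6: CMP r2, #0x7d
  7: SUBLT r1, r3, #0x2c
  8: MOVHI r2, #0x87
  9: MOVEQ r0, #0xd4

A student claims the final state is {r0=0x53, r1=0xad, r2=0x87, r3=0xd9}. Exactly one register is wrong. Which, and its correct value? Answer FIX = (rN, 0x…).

0: ✓ CMP  NZCV=1000
1: ✓ MOVLT  r2←0x9f
2: ✓ MOVLE  r0←0x05
3: ✓ CMP  NZCV=1000
4: · MOVPL
5: · ADDGE
6: ✓ CMP  NZCV=0011
7: ✓ SUBLT  r1←0xad
8: ✓ MOVHI  r2←0x87
9: · MOVEQ

FIX = (r0, 0x05)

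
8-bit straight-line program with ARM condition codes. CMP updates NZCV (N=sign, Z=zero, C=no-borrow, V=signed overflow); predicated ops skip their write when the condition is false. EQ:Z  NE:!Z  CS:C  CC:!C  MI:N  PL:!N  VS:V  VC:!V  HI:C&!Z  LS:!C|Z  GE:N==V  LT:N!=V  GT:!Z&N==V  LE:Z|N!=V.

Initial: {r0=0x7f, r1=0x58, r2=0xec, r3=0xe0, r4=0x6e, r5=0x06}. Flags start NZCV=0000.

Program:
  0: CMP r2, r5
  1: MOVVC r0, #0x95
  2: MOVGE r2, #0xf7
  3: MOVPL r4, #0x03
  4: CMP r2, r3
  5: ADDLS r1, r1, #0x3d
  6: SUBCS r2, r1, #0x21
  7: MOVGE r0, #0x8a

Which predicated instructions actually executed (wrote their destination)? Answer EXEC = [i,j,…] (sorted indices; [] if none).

EXEC = [1,6,7]

[0] flags=1010 → (cmp)
[1] flags=1010 VC?T → r0=0x95
[2] flags=1010 GE?F → skip
[3] flags=1010 PL?F → skip
[4] flags=0010 → (cmp)
[5] flags=0010 LS?F → skip
[6] flags=0010 CS?T → r2=0x37
[7] flags=0010 GE?T → r0=0x8a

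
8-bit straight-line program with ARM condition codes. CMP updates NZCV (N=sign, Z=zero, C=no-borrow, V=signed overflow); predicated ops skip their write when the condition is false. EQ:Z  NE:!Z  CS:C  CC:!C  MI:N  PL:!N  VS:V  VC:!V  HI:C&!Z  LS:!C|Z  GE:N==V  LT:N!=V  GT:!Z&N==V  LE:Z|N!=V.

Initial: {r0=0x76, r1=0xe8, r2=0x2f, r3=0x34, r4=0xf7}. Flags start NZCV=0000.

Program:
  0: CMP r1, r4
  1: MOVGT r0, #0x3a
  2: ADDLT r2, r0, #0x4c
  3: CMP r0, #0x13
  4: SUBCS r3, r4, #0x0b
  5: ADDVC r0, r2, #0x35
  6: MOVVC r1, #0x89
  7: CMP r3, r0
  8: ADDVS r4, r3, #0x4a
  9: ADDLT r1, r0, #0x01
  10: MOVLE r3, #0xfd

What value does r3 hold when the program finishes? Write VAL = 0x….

0: ✓ CMP  NZCV=1000
1: · MOVGT
2: ✓ ADDLT  r2←0xc2
3: ✓ CMP  NZCV=0010
4: ✓ SUBCS  r3←0xec
5: ✓ ADDVC  r0←0xf7
6: ✓ MOVVC  r1←0x89
7: ✓ CMP  NZCV=1000
8: · ADDVS
9: ✓ ADDLT  r1←0xf8
10: ✓ MOVLE  r3←0xfd

VAL = 0xfd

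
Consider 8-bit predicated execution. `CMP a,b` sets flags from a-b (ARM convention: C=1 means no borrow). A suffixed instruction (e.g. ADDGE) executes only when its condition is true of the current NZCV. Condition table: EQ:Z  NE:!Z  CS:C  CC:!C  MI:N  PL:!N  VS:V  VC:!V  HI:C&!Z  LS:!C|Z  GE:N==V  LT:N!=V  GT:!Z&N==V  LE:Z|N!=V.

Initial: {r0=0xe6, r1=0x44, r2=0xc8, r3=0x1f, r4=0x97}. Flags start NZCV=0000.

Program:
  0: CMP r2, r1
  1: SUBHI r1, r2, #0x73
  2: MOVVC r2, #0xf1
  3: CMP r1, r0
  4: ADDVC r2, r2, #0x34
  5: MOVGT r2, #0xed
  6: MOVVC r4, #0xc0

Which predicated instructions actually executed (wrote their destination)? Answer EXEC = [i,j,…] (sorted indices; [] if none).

0: ✓ CMP  NZCV=1010
1: ✓ SUBHI  r1←0x55
2: ✓ MOVVC  r2←0xf1
3: ✓ CMP  NZCV=0000
4: ✓ ADDVC  r2←0x25
5: ✓ MOVGT  r2←0xed
6: ✓ MOVVC  r4←0xc0

EXEC = [1,2,4,5,6]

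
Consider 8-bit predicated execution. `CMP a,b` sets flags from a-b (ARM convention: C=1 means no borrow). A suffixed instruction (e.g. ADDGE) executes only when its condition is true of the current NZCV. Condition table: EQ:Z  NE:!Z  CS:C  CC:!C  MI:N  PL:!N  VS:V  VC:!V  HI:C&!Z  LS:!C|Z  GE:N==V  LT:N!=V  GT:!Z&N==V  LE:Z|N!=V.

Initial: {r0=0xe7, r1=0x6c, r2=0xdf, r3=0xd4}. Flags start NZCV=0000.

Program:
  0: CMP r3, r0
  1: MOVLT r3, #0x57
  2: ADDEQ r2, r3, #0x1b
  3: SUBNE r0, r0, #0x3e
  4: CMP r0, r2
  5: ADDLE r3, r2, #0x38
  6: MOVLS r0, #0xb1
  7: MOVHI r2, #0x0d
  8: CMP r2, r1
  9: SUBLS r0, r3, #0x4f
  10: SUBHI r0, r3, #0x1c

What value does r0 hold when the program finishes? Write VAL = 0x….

0: ✓ CMP  NZCV=1000
1: ✓ MOVLT  r3←0x57
2: · ADDEQ
3: ✓ SUBNE  r0←0xa9
4: ✓ CMP  NZCV=1000
5: ✓ ADDLE  r3←0x17
6: ✓ MOVLS  r0←0xb1
7: · MOVHI
8: ✓ CMP  NZCV=0011
9: · SUBLS
10: ✓ SUBHI  r0←0xfb

VAL = 0xfb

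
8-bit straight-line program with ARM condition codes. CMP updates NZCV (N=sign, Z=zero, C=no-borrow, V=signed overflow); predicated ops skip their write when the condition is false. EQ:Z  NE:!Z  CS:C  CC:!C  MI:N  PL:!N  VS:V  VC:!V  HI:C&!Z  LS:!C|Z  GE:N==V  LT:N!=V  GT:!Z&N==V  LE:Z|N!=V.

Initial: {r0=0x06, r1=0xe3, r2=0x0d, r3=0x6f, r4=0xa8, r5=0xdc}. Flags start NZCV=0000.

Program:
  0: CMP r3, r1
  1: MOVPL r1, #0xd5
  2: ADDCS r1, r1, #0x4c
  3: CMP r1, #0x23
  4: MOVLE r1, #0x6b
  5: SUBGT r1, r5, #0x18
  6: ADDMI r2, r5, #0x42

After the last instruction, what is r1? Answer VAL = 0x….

VAL = 0x6b

0: ✓ CMP  NZCV=1001
1: · MOVPL
2: · ADDCS
3: ✓ CMP  NZCV=1010
4: ✓ MOVLE  r1←0x6b
5: · SUBGT
6: ✓ ADDMI  r2←0x1e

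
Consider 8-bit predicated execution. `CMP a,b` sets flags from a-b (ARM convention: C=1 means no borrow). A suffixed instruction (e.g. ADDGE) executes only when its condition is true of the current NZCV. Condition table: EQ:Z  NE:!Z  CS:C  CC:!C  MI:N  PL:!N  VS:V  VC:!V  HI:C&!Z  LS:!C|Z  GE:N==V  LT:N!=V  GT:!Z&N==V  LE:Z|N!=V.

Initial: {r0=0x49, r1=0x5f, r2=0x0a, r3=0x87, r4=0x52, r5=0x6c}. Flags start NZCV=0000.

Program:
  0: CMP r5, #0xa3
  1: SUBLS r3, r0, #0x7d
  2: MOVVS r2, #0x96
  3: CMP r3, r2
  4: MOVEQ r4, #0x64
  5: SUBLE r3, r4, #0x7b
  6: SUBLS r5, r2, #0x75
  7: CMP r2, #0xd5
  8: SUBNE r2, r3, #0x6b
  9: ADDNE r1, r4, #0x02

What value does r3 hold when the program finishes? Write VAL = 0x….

[0] flags=1001 → (cmp)
[1] flags=1001 LS?T → r3=0xcc
[2] flags=1001 VS?T → r2=0x96
[3] flags=0010 → (cmp)
[4] flags=0010 EQ?F → skip
[5] flags=0010 LE?F → skip
[6] flags=0010 LS?F → skip
[7] flags=1000 → (cmp)
[8] flags=1000 NE?T → r2=0x61
[9] flags=1000 NE?T → r1=0x54

VAL = 0xcc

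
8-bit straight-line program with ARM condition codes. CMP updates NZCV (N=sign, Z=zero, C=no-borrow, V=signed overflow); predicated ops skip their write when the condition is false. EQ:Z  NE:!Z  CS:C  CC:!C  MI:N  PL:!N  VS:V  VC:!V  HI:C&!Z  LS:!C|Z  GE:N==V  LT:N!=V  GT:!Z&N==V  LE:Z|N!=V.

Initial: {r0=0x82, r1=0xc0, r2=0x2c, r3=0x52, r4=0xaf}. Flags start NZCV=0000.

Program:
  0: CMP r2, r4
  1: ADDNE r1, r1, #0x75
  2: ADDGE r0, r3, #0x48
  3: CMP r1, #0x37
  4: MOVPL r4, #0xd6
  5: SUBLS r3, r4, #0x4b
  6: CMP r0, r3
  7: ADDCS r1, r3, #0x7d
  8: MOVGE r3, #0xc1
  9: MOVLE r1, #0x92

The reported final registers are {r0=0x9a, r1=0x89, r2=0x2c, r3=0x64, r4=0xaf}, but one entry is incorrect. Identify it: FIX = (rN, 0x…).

[0] flags=0000 → (cmp)
[1] flags=0000 NE?T → r1=0x35
[2] flags=0000 GE?T → r0=0x9a
[3] flags=1000 → (cmp)
[4] flags=1000 PL?F → skip
[5] flags=1000 LS?T → r3=0x64
[6] flags=0011 → (cmp)
[7] flags=0011 CS?T → r1=0xe1
[8] flags=0011 GE?F → skip
[9] flags=0011 LE?T → r1=0x92

FIX = (r1, 0x92)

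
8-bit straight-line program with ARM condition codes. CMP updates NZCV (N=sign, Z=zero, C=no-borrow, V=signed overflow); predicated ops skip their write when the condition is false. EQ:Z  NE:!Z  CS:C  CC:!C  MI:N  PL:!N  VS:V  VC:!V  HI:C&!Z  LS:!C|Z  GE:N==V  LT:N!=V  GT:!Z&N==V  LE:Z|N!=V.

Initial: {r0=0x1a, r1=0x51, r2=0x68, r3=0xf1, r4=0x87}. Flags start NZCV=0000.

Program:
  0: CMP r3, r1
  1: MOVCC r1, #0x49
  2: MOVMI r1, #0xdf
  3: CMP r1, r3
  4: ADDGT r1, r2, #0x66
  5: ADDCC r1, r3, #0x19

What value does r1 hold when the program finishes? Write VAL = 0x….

0: ✓ CMP  NZCV=1010
1: · MOVCC
2: ✓ MOVMI  r1←0xdf
3: ✓ CMP  NZCV=1000
4: · ADDGT
5: ✓ ADDCC  r1←0x0a

VAL = 0x0a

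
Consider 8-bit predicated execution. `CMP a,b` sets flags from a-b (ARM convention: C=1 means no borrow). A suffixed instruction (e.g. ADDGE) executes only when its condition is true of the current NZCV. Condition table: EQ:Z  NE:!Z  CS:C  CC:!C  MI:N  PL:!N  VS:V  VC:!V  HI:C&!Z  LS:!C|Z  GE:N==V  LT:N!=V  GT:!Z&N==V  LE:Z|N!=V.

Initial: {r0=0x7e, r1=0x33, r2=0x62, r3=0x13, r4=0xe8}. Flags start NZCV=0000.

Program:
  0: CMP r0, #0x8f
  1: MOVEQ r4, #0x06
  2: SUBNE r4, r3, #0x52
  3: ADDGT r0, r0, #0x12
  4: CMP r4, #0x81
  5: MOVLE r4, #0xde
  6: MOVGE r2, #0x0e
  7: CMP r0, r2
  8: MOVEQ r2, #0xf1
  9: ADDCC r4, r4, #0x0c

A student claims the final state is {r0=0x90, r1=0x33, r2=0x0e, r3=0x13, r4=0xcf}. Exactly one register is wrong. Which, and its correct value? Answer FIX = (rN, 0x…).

FIX = (r4, 0xc1)

[0] flags=1001 → (cmp)
[1] flags=1001 EQ?F → skip
[2] flags=1001 NE?T → r4=0xc1
[3] flags=1001 GT?T → r0=0x90
[4] flags=0010 → (cmp)
[5] flags=0010 LE?F → skip
[6] flags=0010 GE?T → r2=0x0e
[7] flags=1010 → (cmp)
[8] flags=1010 EQ?F → skip
[9] flags=1010 CC?F → skip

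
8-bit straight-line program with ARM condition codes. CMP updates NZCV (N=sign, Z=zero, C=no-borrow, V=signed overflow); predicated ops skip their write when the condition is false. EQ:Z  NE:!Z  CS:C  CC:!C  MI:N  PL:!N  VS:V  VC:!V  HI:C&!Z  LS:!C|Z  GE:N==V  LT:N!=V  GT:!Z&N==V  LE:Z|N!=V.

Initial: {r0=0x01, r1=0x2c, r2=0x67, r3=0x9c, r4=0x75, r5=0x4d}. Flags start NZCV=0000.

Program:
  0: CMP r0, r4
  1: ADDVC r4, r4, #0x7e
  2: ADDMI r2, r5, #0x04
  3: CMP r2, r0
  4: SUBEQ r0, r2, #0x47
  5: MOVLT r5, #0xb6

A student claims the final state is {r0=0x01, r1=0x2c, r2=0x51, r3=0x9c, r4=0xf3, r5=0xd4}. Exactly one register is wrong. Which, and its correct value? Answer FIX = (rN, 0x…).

[0] flags=1000 → (cmp)
[1] flags=1000 VC?T → r4=0xf3
[2] flags=1000 MI?T → r2=0x51
[3] flags=0010 → (cmp)
[4] flags=0010 EQ?F → skip
[5] flags=0010 LT?F → skip

FIX = (r5, 0x4d)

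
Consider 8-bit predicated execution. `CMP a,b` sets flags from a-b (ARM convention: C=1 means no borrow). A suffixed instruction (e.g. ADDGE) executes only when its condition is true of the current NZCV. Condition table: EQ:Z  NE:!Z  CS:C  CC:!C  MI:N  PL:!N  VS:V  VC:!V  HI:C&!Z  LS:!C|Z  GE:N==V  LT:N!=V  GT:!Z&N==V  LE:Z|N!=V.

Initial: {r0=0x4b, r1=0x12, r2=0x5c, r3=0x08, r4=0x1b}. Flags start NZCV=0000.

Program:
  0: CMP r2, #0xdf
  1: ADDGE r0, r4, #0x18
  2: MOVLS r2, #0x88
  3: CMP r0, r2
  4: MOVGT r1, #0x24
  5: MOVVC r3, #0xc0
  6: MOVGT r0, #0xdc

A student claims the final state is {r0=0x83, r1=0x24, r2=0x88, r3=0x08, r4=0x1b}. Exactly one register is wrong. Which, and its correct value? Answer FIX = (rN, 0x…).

FIX = (r0, 0xdc)

0: ✓ CMP  NZCV=0000
1: ✓ ADDGE  r0←0x33
2: ✓ MOVLS  r2←0x88
3: ✓ CMP  NZCV=1001
4: ✓ MOVGT  r1←0x24
5: · MOVVC
6: ✓ MOVGT  r0←0xdc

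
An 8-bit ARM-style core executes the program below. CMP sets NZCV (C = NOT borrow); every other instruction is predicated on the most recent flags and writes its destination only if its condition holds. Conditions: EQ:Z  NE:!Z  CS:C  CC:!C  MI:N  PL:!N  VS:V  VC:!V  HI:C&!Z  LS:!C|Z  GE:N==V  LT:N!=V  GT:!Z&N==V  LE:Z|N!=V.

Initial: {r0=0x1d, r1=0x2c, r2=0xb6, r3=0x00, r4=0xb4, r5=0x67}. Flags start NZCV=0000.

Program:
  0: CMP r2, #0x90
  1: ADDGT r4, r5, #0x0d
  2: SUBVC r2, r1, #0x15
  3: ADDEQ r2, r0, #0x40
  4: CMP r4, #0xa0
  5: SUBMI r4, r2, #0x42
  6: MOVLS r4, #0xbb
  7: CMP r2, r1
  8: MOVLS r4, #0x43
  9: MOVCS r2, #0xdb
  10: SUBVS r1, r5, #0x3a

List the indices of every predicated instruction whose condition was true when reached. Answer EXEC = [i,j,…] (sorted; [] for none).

0: ✓ CMP  NZCV=0010
1: ✓ ADDGT  r4←0x74
2: ✓ SUBVC  r2←0x17
3: · ADDEQ
4: ✓ CMP  NZCV=1001
5: ✓ SUBMI  r4←0xd5
6: ✓ MOVLS  r4←0xbb
7: ✓ CMP  NZCV=1000
8: ✓ MOVLS  r4←0x43
9: · MOVCS
10: · SUBVS

EXEC = [1,2,5,6,8]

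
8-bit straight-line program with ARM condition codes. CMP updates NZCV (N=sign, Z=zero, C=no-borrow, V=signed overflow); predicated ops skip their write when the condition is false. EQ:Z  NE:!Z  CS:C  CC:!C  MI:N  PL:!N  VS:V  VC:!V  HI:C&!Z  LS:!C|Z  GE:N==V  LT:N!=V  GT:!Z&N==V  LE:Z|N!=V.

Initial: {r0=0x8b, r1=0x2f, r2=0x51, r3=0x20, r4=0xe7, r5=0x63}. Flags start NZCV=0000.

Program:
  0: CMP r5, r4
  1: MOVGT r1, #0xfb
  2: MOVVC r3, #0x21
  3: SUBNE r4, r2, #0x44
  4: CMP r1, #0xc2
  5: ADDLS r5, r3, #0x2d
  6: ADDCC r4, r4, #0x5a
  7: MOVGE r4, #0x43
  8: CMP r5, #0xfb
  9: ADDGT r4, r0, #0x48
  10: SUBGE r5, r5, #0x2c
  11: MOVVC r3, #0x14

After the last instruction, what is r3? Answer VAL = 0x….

[0] flags=0000 → (cmp)
[1] flags=0000 GT?T → r1=0xfb
[2] flags=0000 VC?T → r3=0x21
[3] flags=0000 NE?T → r4=0x0d
[4] flags=0010 → (cmp)
[5] flags=0010 LS?F → skip
[6] flags=0010 CC?F → skip
[7] flags=0010 GE?T → r4=0x43
[8] flags=0000 → (cmp)
[9] flags=0000 GT?T → r4=0xd3
[10] flags=0000 GE?T → r5=0x37
[11] flags=0000 VC?T → r3=0x14

VAL = 0x14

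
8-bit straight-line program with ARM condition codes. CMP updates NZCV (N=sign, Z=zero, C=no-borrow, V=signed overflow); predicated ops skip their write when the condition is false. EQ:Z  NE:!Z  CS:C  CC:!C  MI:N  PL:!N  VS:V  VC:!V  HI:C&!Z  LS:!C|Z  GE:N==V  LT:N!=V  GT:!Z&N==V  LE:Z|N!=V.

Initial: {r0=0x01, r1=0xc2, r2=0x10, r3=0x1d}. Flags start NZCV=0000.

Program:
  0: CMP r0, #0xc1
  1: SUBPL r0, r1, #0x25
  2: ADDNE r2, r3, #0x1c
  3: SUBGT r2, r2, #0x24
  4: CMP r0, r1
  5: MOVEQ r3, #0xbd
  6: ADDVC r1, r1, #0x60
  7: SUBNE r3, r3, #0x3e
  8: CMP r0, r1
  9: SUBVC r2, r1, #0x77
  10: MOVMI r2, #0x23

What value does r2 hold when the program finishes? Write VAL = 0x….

[0] flags=0000 → (cmp)
[1] flags=0000 PL?T → r0=0x9d
[2] flags=0000 NE?T → r2=0x39
[3] flags=0000 GT?T → r2=0x15
[4] flags=1000 → (cmp)
[5] flags=1000 EQ?F → skip
[6] flags=1000 VC?T → r1=0x22
[7] flags=1000 NE?T → r3=0xdf
[8] flags=0011 → (cmp)
[9] flags=0011 VC?F → skip
[10] flags=0011 MI?F → skip

VAL = 0x15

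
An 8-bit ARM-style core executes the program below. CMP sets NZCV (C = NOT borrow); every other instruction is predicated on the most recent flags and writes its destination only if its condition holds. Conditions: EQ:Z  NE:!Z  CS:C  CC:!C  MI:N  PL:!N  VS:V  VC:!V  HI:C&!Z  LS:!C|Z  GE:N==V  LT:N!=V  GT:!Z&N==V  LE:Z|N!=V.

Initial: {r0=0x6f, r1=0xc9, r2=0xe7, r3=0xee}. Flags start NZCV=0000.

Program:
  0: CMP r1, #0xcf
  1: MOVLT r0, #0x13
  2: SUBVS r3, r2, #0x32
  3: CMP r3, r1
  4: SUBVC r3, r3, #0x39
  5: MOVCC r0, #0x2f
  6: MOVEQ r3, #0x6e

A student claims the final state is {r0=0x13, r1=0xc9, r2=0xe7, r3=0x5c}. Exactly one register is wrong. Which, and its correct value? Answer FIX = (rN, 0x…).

[0] flags=1000 → (cmp)
[1] flags=1000 LT?T → r0=0x13
[2] flags=1000 VS?F → skip
[3] flags=0010 → (cmp)
[4] flags=0010 VC?T → r3=0xb5
[5] flags=0010 CC?F → skip
[6] flags=0010 EQ?F → skip

FIX = (r3, 0xb5)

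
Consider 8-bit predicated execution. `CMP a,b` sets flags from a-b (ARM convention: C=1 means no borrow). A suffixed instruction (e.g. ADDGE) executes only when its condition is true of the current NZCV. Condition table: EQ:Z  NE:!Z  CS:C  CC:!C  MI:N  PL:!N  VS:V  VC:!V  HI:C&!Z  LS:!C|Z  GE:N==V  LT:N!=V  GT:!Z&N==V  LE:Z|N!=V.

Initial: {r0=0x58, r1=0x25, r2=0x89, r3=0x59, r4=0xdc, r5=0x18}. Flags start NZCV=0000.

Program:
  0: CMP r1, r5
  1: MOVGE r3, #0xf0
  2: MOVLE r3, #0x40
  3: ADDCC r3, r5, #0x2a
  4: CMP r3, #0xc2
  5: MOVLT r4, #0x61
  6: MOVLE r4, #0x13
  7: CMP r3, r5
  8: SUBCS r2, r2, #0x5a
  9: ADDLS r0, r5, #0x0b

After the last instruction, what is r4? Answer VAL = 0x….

0: ✓ CMP  NZCV=0010
1: ✓ MOVGE  r3←0xf0
2: · MOVLE
3: · ADDCC
4: ✓ CMP  NZCV=0010
5: · MOVLT
6: · MOVLE
7: ✓ CMP  NZCV=1010
8: ✓ SUBCS  r2←0x2f
9: · ADDLS

VAL = 0xdc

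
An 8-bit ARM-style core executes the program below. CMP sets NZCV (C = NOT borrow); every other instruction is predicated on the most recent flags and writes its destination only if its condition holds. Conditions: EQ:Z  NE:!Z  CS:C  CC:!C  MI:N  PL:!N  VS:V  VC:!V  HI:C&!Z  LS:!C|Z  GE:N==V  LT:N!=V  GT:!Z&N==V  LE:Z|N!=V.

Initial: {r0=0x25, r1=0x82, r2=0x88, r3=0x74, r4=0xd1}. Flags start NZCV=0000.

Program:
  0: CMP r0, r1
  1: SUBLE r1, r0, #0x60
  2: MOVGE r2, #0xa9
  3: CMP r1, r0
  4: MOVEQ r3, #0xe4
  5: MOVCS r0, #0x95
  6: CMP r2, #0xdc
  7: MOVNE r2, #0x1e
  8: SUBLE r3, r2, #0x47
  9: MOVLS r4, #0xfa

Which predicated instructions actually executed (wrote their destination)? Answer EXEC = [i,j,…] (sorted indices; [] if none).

EXEC = [2,5,7,8,9]

[0] flags=1001 → (cmp)
[1] flags=1001 LE?F → skip
[2] flags=1001 GE?T → r2=0xa9
[3] flags=0011 → (cmp)
[4] flags=0011 EQ?F → skip
[5] flags=0011 CS?T → r0=0x95
[6] flags=1000 → (cmp)
[7] flags=1000 NE?T → r2=0x1e
[8] flags=1000 LE?T → r3=0xd7
[9] flags=1000 LS?T → r4=0xfa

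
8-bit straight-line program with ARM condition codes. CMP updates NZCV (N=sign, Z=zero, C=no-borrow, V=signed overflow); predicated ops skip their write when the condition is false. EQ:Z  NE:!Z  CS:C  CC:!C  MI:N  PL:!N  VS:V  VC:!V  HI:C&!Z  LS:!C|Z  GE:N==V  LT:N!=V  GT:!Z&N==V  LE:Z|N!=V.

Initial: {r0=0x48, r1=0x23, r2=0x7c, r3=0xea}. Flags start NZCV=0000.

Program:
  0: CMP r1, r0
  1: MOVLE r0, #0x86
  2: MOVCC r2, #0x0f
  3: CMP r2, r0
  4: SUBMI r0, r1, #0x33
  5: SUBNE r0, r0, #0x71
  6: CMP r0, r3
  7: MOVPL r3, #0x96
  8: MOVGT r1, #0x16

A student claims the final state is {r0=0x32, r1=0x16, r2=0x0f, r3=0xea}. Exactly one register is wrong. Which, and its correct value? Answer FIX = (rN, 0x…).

FIX = (r0, 0x7f)

[0] flags=1000 → (cmp)
[1] flags=1000 LE?T → r0=0x86
[2] flags=1000 CC?T → r2=0x0f
[3] flags=1001 → (cmp)
[4] flags=1001 MI?T → r0=0xf0
[5] flags=1001 NE?T → r0=0x7f
[6] flags=1001 → (cmp)
[7] flags=1001 PL?F → skip
[8] flags=1001 GT?T → r1=0x16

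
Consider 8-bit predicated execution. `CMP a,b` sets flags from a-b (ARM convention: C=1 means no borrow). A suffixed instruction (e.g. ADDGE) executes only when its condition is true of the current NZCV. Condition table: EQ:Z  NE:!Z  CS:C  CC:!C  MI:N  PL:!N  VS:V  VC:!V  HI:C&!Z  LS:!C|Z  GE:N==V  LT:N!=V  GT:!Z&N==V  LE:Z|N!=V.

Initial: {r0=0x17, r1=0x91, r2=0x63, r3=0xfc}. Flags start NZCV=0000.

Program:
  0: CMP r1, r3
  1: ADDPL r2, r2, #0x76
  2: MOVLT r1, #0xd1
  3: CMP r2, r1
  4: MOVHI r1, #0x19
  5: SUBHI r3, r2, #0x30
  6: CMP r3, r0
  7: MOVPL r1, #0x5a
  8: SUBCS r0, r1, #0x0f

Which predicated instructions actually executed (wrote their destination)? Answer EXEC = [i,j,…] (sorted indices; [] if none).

EXEC = [2,8]

0: ✓ CMP  NZCV=1000
1: · ADDPL
2: ✓ MOVLT  r1←0xd1
3: ✓ CMP  NZCV=1001
4: · MOVHI
5: · SUBHI
6: ✓ CMP  NZCV=1010
7: · MOVPL
8: ✓ SUBCS  r0←0xc2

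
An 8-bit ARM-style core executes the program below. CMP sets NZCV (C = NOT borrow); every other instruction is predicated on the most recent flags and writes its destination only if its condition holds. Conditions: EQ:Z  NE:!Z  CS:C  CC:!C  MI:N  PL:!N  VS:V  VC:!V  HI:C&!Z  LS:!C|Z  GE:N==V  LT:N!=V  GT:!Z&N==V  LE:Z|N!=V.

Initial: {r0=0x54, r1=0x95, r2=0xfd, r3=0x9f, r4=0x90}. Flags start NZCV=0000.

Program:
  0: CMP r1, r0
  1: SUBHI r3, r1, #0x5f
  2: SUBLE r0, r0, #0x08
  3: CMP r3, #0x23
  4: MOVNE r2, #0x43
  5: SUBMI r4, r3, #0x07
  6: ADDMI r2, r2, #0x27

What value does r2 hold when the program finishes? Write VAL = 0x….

[0] flags=0011 → (cmp)
[1] flags=0011 HI?T → r3=0x36
[2] flags=0011 LE?T → r0=0x4c
[3] flags=0010 → (cmp)
[4] flags=0010 NE?T → r2=0x43
[5] flags=0010 MI?F → skip
[6] flags=0010 MI?F → skip

VAL = 0x43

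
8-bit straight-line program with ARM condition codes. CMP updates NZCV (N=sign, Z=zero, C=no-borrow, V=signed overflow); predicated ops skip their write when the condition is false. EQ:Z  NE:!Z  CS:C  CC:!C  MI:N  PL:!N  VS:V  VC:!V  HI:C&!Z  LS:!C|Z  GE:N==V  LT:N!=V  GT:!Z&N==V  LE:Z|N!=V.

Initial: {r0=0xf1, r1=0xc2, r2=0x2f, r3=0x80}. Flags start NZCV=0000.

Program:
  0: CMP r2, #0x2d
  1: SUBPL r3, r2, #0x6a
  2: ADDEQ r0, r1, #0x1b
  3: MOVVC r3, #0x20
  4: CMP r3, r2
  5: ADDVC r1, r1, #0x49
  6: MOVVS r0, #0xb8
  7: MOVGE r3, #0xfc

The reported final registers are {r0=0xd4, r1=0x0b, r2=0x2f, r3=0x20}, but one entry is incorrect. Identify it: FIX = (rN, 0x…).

FIX = (r0, 0xf1)

0: ✓ CMP  NZCV=0010
1: ✓ SUBPL  r3←0xc5
2: · ADDEQ
3: ✓ MOVVC  r3←0x20
4: ✓ CMP  NZCV=1000
5: ✓ ADDVC  r1←0x0b
6: · MOVVS
7: · MOVGE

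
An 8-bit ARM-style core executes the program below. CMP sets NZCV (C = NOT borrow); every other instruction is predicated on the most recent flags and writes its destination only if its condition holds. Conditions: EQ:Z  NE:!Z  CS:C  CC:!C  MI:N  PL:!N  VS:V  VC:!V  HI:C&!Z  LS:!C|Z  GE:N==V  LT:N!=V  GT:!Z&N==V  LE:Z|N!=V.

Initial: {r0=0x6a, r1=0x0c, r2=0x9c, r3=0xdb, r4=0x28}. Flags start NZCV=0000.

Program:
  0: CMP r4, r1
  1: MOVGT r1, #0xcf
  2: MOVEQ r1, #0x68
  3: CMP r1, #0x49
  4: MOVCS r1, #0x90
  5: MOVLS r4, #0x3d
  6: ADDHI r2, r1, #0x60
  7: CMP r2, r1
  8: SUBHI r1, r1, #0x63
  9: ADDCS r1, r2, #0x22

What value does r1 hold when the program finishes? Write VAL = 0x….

[0] flags=0010 → (cmp)
[1] flags=0010 GT?T → r1=0xcf
[2] flags=0010 EQ?F → skip
[3] flags=1010 → (cmp)
[4] flags=1010 CS?T → r1=0x90
[5] flags=1010 LS?F → skip
[6] flags=1010 HI?T → r2=0xf0
[7] flags=0010 → (cmp)
[8] flags=0010 HI?T → r1=0x2d
[9] flags=0010 CS?T → r1=0x12

VAL = 0x12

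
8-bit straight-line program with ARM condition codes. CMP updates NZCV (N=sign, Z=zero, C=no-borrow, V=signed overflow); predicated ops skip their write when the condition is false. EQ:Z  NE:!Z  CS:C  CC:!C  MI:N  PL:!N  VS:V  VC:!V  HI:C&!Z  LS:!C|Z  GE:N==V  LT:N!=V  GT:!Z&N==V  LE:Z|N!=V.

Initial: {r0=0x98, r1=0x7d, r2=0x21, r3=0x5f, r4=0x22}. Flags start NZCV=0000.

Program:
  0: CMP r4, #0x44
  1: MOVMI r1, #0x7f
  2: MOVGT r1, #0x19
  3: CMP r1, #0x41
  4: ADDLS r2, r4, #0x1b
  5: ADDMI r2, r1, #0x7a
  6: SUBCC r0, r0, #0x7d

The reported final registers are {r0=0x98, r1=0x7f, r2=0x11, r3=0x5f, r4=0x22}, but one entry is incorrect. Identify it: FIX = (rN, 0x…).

FIX = (r2, 0x21)

[0] flags=1000 → (cmp)
[1] flags=1000 MI?T → r1=0x7f
[2] flags=1000 GT?F → skip
[3] flags=0010 → (cmp)
[4] flags=0010 LS?F → skip
[5] flags=0010 MI?F → skip
[6] flags=0010 CC?F → skip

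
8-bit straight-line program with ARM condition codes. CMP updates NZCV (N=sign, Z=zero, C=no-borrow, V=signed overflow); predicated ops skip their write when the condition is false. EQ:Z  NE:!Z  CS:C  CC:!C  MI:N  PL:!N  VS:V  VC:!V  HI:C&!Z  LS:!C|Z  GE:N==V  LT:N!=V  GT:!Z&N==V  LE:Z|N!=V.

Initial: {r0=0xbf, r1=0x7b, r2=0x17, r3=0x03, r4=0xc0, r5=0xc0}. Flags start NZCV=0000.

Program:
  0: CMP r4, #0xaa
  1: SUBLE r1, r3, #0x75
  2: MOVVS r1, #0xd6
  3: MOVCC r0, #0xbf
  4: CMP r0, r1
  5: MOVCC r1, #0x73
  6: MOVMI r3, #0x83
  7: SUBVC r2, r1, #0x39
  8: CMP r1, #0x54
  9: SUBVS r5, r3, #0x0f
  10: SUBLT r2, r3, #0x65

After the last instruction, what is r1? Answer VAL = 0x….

VAL = 0x7b

[0] flags=0010 → (cmp)
[1] flags=0010 LE?F → skip
[2] flags=0010 VS?F → skip
[3] flags=0010 CC?F → skip
[4] flags=0011 → (cmp)
[5] flags=0011 CC?F → skip
[6] flags=0011 MI?F → skip
[7] flags=0011 VC?F → skip
[8] flags=0010 → (cmp)
[9] flags=0010 VS?F → skip
[10] flags=0010 LT?F → skip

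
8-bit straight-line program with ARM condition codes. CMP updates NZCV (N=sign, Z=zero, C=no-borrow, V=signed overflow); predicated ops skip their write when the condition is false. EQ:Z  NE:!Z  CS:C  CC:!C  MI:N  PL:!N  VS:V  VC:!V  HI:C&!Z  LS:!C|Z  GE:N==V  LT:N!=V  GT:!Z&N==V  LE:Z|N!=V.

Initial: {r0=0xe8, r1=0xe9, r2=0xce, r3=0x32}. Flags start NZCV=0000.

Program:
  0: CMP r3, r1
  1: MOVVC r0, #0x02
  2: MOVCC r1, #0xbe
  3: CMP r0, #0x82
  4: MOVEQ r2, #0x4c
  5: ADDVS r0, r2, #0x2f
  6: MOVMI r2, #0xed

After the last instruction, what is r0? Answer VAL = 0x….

VAL = 0xfd

0: ✓ CMP  NZCV=0000
1: ✓ MOVVC  r0←0x02
2: ✓ MOVCC  r1←0xbe
3: ✓ CMP  NZCV=1001
4: · MOVEQ
5: ✓ ADDVS  r0←0xfd
6: ✓ MOVMI  r2←0xed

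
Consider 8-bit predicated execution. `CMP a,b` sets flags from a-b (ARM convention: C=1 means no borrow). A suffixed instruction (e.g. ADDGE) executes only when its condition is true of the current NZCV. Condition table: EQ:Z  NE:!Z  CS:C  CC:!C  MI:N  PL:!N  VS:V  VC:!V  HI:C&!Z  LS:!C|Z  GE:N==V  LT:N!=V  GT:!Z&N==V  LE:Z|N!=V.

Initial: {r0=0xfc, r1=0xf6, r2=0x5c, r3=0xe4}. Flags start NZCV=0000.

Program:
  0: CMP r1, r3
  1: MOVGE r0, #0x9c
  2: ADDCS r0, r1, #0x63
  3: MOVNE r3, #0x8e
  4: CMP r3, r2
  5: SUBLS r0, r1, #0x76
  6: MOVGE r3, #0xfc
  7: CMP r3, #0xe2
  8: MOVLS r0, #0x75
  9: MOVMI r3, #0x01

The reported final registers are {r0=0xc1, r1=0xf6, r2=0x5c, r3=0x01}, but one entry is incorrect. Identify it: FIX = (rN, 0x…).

FIX = (r0, 0x75)

0: ✓ CMP  NZCV=0010
1: ✓ MOVGE  r0←0x9c
2: ✓ ADDCS  r0←0x59
3: ✓ MOVNE  r3←0x8e
4: ✓ CMP  NZCV=0011
5: · SUBLS
6: · MOVGE
7: ✓ CMP  NZCV=1000
8: ✓ MOVLS  r0←0x75
9: ✓ MOVMI  r3←0x01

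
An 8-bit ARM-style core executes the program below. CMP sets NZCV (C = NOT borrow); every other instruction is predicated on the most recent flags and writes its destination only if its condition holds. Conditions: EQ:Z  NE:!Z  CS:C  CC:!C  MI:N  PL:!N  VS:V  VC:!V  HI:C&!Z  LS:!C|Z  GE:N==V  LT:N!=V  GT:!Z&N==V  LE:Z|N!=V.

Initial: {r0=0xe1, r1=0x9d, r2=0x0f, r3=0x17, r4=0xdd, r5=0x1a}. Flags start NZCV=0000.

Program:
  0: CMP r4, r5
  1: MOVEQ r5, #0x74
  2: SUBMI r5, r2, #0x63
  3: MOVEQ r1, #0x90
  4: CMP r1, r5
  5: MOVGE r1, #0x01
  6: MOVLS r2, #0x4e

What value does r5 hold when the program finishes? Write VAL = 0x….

VAL = 0xac

[0] flags=1010 → (cmp)
[1] flags=1010 EQ?F → skip
[2] flags=1010 MI?T → r5=0xac
[3] flags=1010 EQ?F → skip
[4] flags=1000 → (cmp)
[5] flags=1000 GE?F → skip
[6] flags=1000 LS?T → r2=0x4e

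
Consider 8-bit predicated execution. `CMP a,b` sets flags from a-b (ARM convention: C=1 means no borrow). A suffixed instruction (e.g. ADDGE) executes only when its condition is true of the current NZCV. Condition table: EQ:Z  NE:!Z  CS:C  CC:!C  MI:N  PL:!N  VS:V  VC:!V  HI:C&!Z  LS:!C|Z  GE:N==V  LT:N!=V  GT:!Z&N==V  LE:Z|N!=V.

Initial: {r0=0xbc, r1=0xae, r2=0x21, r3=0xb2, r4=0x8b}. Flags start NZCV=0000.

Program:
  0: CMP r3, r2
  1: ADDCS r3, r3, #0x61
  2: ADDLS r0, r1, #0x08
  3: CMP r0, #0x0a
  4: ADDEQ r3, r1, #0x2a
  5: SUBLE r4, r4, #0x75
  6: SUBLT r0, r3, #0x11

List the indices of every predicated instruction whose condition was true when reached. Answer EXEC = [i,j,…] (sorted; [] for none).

[0] flags=1010 → (cmp)
[1] flags=1010 CS?T → r3=0x13
[2] flags=1010 LS?F → skip
[3] flags=1010 → (cmp)
[4] flags=1010 EQ?F → skip
[5] flags=1010 LE?T → r4=0x16
[6] flags=1010 LT?T → r0=0x02

EXEC = [1,5,6]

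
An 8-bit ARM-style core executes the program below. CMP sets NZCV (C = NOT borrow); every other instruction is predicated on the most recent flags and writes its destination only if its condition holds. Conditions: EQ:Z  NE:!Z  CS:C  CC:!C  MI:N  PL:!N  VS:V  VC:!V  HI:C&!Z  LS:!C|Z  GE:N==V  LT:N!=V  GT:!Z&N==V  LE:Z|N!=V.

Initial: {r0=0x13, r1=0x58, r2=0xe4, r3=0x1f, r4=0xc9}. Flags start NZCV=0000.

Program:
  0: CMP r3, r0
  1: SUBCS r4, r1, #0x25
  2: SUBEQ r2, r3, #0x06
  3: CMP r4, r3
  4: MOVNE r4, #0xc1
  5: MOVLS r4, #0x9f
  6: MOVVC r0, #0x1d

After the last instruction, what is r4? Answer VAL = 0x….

[0] flags=0010 → (cmp)
[1] flags=0010 CS?T → r4=0x33
[2] flags=0010 EQ?F → skip
[3] flags=0010 → (cmp)
[4] flags=0010 NE?T → r4=0xc1
[5] flags=0010 LS?F → skip
[6] flags=0010 VC?T → r0=0x1d

VAL = 0xc1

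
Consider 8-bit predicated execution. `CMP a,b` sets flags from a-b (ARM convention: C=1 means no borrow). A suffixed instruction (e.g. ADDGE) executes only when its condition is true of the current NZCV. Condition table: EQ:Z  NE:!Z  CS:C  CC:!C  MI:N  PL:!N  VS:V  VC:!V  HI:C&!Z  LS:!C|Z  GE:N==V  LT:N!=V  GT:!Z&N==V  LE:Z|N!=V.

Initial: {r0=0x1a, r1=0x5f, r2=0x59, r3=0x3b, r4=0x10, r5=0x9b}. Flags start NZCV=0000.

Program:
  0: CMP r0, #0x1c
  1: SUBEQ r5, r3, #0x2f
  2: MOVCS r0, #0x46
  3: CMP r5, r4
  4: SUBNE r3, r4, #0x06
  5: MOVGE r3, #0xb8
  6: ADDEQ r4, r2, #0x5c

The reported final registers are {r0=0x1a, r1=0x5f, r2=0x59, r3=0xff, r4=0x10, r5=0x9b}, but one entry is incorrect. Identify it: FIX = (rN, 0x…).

[0] flags=1000 → (cmp)
[1] flags=1000 EQ?F → skip
[2] flags=1000 CS?F → skip
[3] flags=1010 → (cmp)
[4] flags=1010 NE?T → r3=0x0a
[5] flags=1010 GE?F → skip
[6] flags=1010 EQ?F → skip

FIX = (r3, 0x0a)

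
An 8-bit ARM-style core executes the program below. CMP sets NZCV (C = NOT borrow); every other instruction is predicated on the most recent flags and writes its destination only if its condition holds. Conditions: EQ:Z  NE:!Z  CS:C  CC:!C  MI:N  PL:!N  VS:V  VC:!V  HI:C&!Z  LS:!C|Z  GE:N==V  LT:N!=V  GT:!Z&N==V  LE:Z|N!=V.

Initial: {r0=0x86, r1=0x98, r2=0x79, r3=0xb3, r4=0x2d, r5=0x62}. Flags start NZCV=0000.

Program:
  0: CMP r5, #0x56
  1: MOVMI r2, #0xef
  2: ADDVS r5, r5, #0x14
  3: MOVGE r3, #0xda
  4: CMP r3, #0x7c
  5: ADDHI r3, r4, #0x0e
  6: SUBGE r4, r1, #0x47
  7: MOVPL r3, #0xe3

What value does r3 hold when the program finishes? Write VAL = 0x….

VAL = 0xe3

[0] flags=0010 → (cmp)
[1] flags=0010 MI?F → skip
[2] flags=0010 VS?F → skip
[3] flags=0010 GE?T → r3=0xda
[4] flags=0011 → (cmp)
[5] flags=0011 HI?T → r3=0x3b
[6] flags=0011 GE?F → skip
[7] flags=0011 PL?T → r3=0xe3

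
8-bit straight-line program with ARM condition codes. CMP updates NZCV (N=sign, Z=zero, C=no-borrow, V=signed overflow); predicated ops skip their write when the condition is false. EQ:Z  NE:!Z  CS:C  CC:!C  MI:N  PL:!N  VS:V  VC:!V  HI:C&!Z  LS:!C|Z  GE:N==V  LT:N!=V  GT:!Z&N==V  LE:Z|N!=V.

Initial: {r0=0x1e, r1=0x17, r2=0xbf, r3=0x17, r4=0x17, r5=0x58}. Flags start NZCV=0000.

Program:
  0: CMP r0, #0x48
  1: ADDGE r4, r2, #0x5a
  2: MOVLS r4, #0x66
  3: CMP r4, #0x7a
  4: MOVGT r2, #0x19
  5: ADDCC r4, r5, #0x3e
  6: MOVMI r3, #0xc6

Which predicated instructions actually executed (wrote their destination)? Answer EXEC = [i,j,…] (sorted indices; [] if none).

[0] flags=1000 → (cmp)
[1] flags=1000 GE?F → skip
[2] flags=1000 LS?T → r4=0x66
[3] flags=1000 → (cmp)
[4] flags=1000 GT?F → skip
[5] flags=1000 CC?T → r4=0x96
[6] flags=1000 MI?T → r3=0xc6

EXEC = [2,5,6]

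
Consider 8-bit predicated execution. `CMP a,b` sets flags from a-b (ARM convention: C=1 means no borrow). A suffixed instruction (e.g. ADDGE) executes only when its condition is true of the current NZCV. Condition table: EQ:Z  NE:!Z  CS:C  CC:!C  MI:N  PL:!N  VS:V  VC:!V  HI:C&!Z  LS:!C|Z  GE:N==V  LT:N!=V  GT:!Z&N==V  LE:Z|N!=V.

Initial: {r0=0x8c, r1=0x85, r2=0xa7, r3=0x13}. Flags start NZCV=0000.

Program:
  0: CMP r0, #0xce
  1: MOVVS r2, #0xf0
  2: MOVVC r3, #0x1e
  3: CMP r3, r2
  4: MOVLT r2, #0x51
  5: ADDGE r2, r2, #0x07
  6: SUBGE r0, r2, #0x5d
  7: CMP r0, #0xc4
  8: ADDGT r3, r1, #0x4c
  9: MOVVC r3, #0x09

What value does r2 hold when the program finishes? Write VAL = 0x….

VAL = 0xae

0: ✓ CMP  NZCV=1000
1: · MOVVS
2: ✓ MOVVC  r3←0x1e
3: ✓ CMP  NZCV=0000
4: · MOVLT
5: ✓ ADDGE  r2←0xae
6: ✓ SUBGE  r0←0x51
7: ✓ CMP  NZCV=1001
8: ✓ ADDGT  r3←0xd1
9: · MOVVC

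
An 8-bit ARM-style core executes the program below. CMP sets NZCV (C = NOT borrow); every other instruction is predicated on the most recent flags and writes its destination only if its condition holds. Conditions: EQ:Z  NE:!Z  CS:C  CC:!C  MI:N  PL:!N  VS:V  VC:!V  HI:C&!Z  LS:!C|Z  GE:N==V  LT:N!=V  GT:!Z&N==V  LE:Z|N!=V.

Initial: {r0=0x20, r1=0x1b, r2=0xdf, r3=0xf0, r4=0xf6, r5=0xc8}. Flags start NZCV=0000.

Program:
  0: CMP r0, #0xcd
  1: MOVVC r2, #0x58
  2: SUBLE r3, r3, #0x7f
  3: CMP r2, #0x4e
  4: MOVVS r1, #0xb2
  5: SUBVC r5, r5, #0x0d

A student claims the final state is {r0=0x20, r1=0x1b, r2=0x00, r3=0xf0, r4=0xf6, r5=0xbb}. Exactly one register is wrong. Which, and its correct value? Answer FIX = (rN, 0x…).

FIX = (r2, 0x58)

[0] flags=0000 → (cmp)
[1] flags=0000 VC?T → r2=0x58
[2] flags=0000 LE?F → skip
[3] flags=0010 → (cmp)
[4] flags=0010 VS?F → skip
[5] flags=0010 VC?T → r5=0xbb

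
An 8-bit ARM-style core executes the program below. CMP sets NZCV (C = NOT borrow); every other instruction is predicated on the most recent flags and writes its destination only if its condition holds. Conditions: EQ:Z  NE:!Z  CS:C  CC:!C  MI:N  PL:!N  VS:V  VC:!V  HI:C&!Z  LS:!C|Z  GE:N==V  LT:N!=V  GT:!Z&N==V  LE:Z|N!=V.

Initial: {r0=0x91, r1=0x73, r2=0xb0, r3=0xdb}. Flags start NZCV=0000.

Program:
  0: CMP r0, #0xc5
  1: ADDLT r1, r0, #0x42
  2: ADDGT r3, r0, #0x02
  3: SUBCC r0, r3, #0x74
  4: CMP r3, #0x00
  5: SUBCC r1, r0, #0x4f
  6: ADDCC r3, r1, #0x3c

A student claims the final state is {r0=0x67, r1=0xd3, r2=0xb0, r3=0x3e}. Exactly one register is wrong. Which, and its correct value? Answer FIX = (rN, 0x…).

FIX = (r3, 0xdb)

0: ✓ CMP  NZCV=1000
1: ✓ ADDLT  r1←0xd3
2: · ADDGT
3: ✓ SUBCC  r0←0x67
4: ✓ CMP  NZCV=1010
5: · SUBCC
6: · ADDCC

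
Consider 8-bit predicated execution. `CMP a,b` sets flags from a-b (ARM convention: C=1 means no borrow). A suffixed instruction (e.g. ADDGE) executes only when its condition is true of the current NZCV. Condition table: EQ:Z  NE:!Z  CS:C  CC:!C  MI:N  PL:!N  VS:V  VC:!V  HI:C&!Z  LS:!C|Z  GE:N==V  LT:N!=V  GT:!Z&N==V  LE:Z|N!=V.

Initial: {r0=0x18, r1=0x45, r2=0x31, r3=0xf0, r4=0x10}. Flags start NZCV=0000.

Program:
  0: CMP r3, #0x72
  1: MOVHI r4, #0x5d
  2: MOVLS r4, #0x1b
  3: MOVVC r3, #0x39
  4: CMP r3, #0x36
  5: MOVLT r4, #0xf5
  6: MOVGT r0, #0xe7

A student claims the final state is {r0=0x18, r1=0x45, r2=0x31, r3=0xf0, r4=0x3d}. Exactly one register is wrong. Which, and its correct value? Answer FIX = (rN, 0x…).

FIX = (r4, 0xf5)

0: ✓ CMP  NZCV=0011
1: ✓ MOVHI  r4←0x5d
2: · MOVLS
3: · MOVVC
4: ✓ CMP  NZCV=1010
5: ✓ MOVLT  r4←0xf5
6: · MOVGT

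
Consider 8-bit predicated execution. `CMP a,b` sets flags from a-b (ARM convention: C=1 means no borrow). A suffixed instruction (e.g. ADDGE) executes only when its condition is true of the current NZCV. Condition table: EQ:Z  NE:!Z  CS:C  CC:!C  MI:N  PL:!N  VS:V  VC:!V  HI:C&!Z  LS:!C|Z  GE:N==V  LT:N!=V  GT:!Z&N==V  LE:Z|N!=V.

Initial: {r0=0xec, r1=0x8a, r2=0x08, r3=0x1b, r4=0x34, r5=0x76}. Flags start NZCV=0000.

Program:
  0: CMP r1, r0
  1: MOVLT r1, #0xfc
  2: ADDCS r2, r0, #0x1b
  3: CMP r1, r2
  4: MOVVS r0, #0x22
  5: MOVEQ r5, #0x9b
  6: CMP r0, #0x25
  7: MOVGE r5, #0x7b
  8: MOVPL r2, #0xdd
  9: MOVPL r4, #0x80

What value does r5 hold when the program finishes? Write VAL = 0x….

VAL = 0x76

0: ✓ CMP  NZCV=1000
1: ✓ MOVLT  r1←0xfc
2: · ADDCS
3: ✓ CMP  NZCV=1010
4: · MOVVS
5: · MOVEQ
6: ✓ CMP  NZCV=1010
7: · MOVGE
8: · MOVPL
9: · MOVPL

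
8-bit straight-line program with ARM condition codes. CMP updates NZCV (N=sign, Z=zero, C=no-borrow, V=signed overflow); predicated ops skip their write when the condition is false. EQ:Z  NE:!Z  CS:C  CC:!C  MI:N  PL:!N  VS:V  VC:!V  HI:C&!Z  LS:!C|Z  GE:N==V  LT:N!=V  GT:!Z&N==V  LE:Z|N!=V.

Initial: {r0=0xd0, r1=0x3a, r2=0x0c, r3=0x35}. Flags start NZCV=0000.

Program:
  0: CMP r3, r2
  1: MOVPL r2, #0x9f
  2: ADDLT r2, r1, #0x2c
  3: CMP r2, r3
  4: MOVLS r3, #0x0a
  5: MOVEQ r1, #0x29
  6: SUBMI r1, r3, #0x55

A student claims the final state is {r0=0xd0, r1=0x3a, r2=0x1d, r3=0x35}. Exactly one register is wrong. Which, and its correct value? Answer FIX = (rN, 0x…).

FIX = (r2, 0x9f)

0: ✓ CMP  NZCV=0010
1: ✓ MOVPL  r2←0x9f
2: · ADDLT
3: ✓ CMP  NZCV=0011
4: · MOVLS
5: · MOVEQ
6: · SUBMI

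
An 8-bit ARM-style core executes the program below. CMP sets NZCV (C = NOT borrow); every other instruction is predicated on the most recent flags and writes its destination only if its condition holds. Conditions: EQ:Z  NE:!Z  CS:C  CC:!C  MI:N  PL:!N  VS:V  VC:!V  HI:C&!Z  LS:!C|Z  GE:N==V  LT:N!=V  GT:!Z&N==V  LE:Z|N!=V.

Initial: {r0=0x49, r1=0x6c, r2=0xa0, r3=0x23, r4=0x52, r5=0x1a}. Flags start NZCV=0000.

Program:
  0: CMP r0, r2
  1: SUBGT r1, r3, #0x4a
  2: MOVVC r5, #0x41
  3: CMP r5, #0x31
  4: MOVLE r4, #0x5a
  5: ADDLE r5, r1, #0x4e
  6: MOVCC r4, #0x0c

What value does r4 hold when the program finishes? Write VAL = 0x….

0: ✓ CMP  NZCV=1001
1: ✓ SUBGT  r1←0xd9
2: · MOVVC
3: ✓ CMP  NZCV=1000
4: ✓ MOVLE  r4←0x5a
5: ✓ ADDLE  r5←0x27
6: ✓ MOVCC  r4←0x0c

VAL = 0x0c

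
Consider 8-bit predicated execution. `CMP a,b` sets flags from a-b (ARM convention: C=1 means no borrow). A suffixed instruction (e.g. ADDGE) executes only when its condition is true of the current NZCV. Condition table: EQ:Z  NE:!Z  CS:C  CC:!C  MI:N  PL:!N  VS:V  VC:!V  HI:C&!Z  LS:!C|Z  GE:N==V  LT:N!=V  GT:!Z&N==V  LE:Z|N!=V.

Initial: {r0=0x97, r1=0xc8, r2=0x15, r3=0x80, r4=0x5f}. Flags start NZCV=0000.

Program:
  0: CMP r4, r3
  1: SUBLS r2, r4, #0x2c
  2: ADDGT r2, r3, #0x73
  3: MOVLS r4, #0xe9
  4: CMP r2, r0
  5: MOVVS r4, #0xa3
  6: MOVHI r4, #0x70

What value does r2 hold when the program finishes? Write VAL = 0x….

VAL = 0xf3

0: ✓ CMP  NZCV=1001
1: ✓ SUBLS  r2←0x33
2: ✓ ADDGT  r2←0xf3
3: ✓ MOVLS  r4←0xe9
4: ✓ CMP  NZCV=0010
5: · MOVVS
6: ✓ MOVHI  r4←0x70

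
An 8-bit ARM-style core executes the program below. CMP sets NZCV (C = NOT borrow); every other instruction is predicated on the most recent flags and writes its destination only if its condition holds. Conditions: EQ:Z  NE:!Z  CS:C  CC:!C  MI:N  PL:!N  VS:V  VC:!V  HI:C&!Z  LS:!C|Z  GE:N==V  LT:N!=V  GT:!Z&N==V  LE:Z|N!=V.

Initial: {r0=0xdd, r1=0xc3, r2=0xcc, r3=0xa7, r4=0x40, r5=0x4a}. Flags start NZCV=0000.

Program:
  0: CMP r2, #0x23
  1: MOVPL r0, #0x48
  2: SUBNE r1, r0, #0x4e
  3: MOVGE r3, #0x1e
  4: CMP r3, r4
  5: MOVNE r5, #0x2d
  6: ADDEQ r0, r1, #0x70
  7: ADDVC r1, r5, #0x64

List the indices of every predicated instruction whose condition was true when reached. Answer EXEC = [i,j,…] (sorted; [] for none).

[0] flags=1010 → (cmp)
[1] flags=1010 PL?F → skip
[2] flags=1010 NE?T → r1=0x8f
[3] flags=1010 GE?F → skip
[4] flags=0011 → (cmp)
[5] flags=0011 NE?T → r5=0x2d
[6] flags=0011 EQ?F → skip
[7] flags=0011 VC?F → skip

EXEC = [2,5]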